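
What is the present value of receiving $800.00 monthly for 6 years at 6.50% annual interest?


Present value of an ordinary annuity: PV = PMT × (1 − (1 + r)^(−n)) / r
Monthly rate r = 0.065/12 ≈ 0.00541667, n = 72
PV = $800.00 × (1 − (1 + 0.065/12)^(−72)) / (0.065/12)
PV = $800.00 × 59.488649
PV = $47,590.92

PV = PMT × (1-(1+r)^(-n))/r = $47,590.92


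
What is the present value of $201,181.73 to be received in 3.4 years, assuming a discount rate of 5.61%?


Present value formula: PV = FV / (1 + r)^t
PV = $201,181.73 / (1 + 0.0561)^3.4
PV = $201,181.73 / 1.20391866
PV = $167,105.75

PV = FV / (1 + r)^t = $167,105.75


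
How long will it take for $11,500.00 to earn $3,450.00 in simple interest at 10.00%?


Rearrange the simple interest formula for t:
I = P × r × t  ⇒  t = I / (P × r)
t = $3,450.00 / ($11,500.00 × 0.1)
t = 3

t = I/(P×r) = 3 years


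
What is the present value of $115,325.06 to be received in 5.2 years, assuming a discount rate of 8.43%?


Present value formula: PV = FV / (1 + r)^t
PV = $115,325.06 / (1 + 0.0843)^5.2
PV = $115,325.06 / 1.523271
PV = $75,708.83

PV = FV / (1 + r)^t = $75,708.83


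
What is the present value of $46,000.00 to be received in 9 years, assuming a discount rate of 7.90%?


Present value formula: PV = FV / (1 + r)^t
PV = $46,000.00 / (1 + 0.079)^9
PV = $46,000.00 / 1.9824078
PV = $23,204.11

PV = FV / (1 + r)^t = $23,204.11


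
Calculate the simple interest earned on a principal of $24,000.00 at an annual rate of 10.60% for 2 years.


Simple interest formula: I = P × r × t
I = $24,000.00 × 0.106 × 2
I = $5,088.00

I = P × r × t = $5,088.00


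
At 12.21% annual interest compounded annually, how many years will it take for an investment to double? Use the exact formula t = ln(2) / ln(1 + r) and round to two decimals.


Doubling condition: (1 + r)^t = 2
Take ln of both sides: t × ln(1 + r) = ln(2)
t = ln(2) / ln(1 + r)
t = 0.693147 / 0.115202
t = 6.02

t = ln(2) / ln(1 + r) = 6.02 years


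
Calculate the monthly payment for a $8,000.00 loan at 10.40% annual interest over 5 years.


Loan payment formula: PMT = PV × r / (1 − (1 + r)^(−n))
Monthly rate r = 0.104/12 ≈ 0.00866667, n = 60 months
Denominator: 1 − (1 + 0.104/12)^(−60) = 0.404146
PMT = $8,000.00 × (0.104/12) / 0.404146
PMT = $171.56 per month

PMT = PV × r / (1-(1+r)^(-n)) = $171.56/month


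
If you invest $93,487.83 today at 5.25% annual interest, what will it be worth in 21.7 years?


Future value formula: FV = PV × (1 + r)^t
FV = $93,487.83 × (1 + 0.0525)^21.7
FV = $93,487.83 × 3.0354261
FV = $283,775.40

FV = PV × (1 + r)^t = $283,775.40


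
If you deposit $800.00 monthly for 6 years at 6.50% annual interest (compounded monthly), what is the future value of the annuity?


Future value of an ordinary annuity: FV = PMT × ((1 + r)^n − 1) / r
Monthly rate r = 0.065/12 ≈ 0.00541667, n = 72
FV = $800.00 × ((1 + 0.065/12)^72 − 1) / (0.065/12)
FV = $800.00 × 87.771168
FV = $70,216.93

FV = PMT × ((1+r)^n - 1)/r = $70,216.93


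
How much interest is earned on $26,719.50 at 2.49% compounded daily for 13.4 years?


Compound interest earned = final amount − principal.
A = P(1 + r/n)^(nt) = $26,719.50 × (1 + 0.0249/365)^(365 × 13.4) = $37,301.83
Interest = A − P = $37,301.83 − $26,719.50 = $10,582.33

Interest = A - P = $10,582.33


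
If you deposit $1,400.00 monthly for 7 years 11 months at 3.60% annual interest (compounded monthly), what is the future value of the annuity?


Future value of an ordinary annuity: FV = PMT × ((1 + r)^n − 1) / r
Monthly rate r = 0.036/12 = 0.003, n = 95
FV = $1,400.00 × ((1 + 0.036/12)^95 − 1) / (0.036/12)
FV = $1,400.00 × 109.731603
FV = $153,624.24

FV = PMT × ((1+r)^n - 1)/r = $153,624.24


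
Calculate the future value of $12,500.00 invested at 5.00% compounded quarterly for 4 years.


Compound interest formula: A = P(1 + r/n)^(nt)
A = $12,500.00 × (1 + 0.05/4)^(4 × 4)
Growth factor: (1 + 0.05/4)^16 = 1.2198895
A = $12,500.00 × 1.2198895
A = $15,248.62

A = P(1 + r/n)^(nt) = $15,248.62


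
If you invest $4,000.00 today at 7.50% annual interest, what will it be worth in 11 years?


Future value formula: FV = PV × (1 + r)^t
FV = $4,000.00 × (1 + 0.075)^11
FV = $4,000.00 × 2.215609
FV = $8,862.44

FV = PV × (1 + r)^t = $8,862.44


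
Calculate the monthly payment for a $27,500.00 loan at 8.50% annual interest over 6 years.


Loan payment formula: PMT = PV × r / (1 − (1 + r)^(−n))
Monthly rate r = 0.085/12 ≈ 0.00708333, n = 72 months
Denominator: 1 − (1 + 0.085/12)^(−72) = 0.398424
PMT = $27,500.00 × (0.085/12) / 0.398424
PMT = $488.91 per month

PMT = PV × r / (1-(1+r)^(-n)) = $488.91/month


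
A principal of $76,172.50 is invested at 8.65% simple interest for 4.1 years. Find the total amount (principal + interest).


Total amount formula: A = P(1 + rt) = P + P·r·t
Interest: I = P × r × t = $76,172.50 × 0.0865 × 4.1 = $27,014.58
A = P + I = $76,172.50 + $27,014.58 = $103,187.08

A = P + I = P(1 + rt) = $103,187.08


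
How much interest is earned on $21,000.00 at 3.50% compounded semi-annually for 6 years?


Compound interest earned = final amount − principal.
A = P(1 + r/n)^(nt) = $21,000.00 × (1 + 0.035/2)^(2 × 6) = $25,860.23
Interest = A − P = $25,860.23 − $21,000.00 = $4,860.23

Interest = A - P = $4,860.23


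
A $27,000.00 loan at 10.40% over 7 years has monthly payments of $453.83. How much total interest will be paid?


Total paid over the life of the loan = PMT × n.
Total paid = $453.83 × 84 = $38,121.72
Total interest = total paid − principal = $38,121.72 − $27,000.00 = $11,121.72

Total interest = (PMT × n) - PV = $11,121.72


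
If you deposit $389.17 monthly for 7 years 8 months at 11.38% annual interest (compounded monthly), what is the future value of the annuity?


Future value of an ordinary annuity: FV = PMT × ((1 + r)^n − 1) / r
Monthly rate r = 0.1138/12 ≈ 0.00948333, n = 92
FV = $389.17 × ((1 + 0.1138/12)^92 − 1) / (0.1138/12)
FV = $389.17 × 145.833665
FV = $56,754.09

FV = PMT × ((1+r)^n - 1)/r = $56,754.09


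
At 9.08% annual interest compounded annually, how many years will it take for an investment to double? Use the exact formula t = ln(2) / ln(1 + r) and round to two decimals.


Doubling condition: (1 + r)^t = 2
Take ln of both sides: t × ln(1 + r) = ln(2)
t = ln(2) / ln(1 + r)
t = 0.693147 / 0.086911
t = 7.98

t = ln(2) / ln(1 + r) = 7.98 years


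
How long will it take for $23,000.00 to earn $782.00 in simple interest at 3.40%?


Rearrange the simple interest formula for t:
I = P × r × t  ⇒  t = I / (P × r)
t = $782.00 / ($23,000.00 × 0.034)
t = 1

t = I/(P×r) = 1 year


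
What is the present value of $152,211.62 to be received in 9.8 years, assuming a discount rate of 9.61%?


Present value formula: PV = FV / (1 + r)^t
PV = $152,211.62 / (1 + 0.0961)^9.8
PV = $152,211.62 / 2.457716
PV = $61,932.14

PV = FV / (1 + r)^t = $61,932.14


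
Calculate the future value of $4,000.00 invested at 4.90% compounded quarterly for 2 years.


Compound interest formula: A = P(1 + r/n)^(nt)
A = $4,000.00 × (1 + 0.049/4)^(4 × 2)
Growth factor: (1 + 0.049/4)^8 = 1.1023063
A = $4,000.00 × 1.1023063
A = $4,409.23

A = P(1 + r/n)^(nt) = $4,409.23


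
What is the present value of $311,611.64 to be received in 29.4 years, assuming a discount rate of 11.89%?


Present value formula: PV = FV / (1 + r)^t
PV = $311,611.64 / (1 + 0.1189)^29.4
PV = $311,611.64 / 27.193396
PV = $11,459.09

PV = FV / (1 + r)^t = $11,459.09


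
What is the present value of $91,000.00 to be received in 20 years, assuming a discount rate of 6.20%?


Present value formula: PV = FV / (1 + r)^t
PV = $91,000.00 / (1 + 0.062)^20
PV = $91,000.00 / 3.3303535
PV = $27,324.43

PV = FV / (1 + r)^t = $27,324.43


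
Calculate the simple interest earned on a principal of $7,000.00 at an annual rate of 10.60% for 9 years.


Simple interest formula: I = P × r × t
I = $7,000.00 × 0.106 × 9
I = $6,678.00

I = P × r × t = $6,678.00


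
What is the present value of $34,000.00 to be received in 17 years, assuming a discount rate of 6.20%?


Present value formula: PV = FV / (1 + r)^t
PV = $34,000.00 / (1 + 0.062)^17
PV = $34,000.00 / 2.780461
PV = $12,228.19

PV = FV / (1 + r)^t = $12,228.19


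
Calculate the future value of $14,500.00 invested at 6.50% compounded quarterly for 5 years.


Compound interest formula: A = P(1 + r/n)^(nt)
A = $14,500.00 × (1 + 0.065/4)^(4 × 5)
Growth factor: (1 + 0.065/4)^20 = 1.380420
A = $14,500.00 × 1.380420
A = $20,016.09

A = P(1 + r/n)^(nt) = $20,016.09


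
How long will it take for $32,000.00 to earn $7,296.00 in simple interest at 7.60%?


Rearrange the simple interest formula for t:
I = P × r × t  ⇒  t = I / (P × r)
t = $7,296.00 / ($32,000.00 × 0.076)
t = 3

t = I/(P×r) = 3 years


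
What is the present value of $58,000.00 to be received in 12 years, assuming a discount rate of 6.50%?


Present value formula: PV = FV / (1 + r)^t
PV = $58,000.00 / (1 + 0.065)^12
PV = $58,000.00 / 2.129096
PV = $27,241.61

PV = FV / (1 + r)^t = $27,241.61


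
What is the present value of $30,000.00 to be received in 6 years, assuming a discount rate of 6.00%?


Present value formula: PV = FV / (1 + r)^t
PV = $30,000.00 / (1 + 0.06)^6
PV = $30,000.00 / 1.418519
PV = $21,148.82

PV = FV / (1 + r)^t = $21,148.82


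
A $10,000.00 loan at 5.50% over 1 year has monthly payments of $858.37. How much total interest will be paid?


Total paid over the life of the loan = PMT × n.
Total paid = $858.37 × 12 = $10,300.44
Total interest = total paid − principal = $10,300.44 − $10,000.00 = $300.44

Total interest = (PMT × n) - PV = $300.44


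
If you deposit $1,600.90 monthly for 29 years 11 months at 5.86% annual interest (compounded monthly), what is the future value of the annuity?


Future value of an ordinary annuity: FV = PMT × ((1 + r)^n − 1) / r
Monthly rate r = 0.0586/12 ≈ 0.00488333, n = 359
FV = $1,600.90 × ((1 + 0.0586/12)^359 − 1) / (0.0586/12)
FV = $1,600.90 × 972.284402
FV = $1,556,530.10

FV = PMT × ((1+r)^n - 1)/r = $1,556,530.10


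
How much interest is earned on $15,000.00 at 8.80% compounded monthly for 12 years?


Compound interest earned = final amount − principal.
A = P(1 + r/n)^(nt) = $15,000.00 × (1 + 0.088/12)^(12 × 12) = $42,956.89
Interest = A − P = $42,956.89 − $15,000.00 = $27,956.89

Interest = A - P = $27,956.89


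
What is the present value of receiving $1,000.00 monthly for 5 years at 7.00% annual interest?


Present value of an ordinary annuity: PV = PMT × (1 − (1 + r)^(−n)) / r
Monthly rate r = 0.07/12 ≈ 0.00583333, n = 60
PV = $1,000.00 × (1 − (1 + 0.07/12)^(−60)) / (0.07/12)
PV = $1,000.00 × 50.501994
PV = $50,501.99

PV = PMT × (1-(1+r)^(-n))/r = $50,501.99


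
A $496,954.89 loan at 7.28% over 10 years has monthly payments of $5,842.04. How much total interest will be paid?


Total paid over the life of the loan = PMT × n.
Total paid = $5,842.04 × 120 = $701,044.80
Total interest = total paid − principal = $701,044.80 − $496,954.89 = $204,089.91

Total interest = (PMT × n) - PV = $204,089.91


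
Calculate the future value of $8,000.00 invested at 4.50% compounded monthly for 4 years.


Compound interest formula: A = P(1 + r/n)^(nt)
A = $8,000.00 × (1 + 0.045/12)^(12 × 4)
Growth factor: (1 + 0.045/12)^48 = 1.1968144
A = $8,000.00 × 1.1968144
A = $9,574.52

A = P(1 + r/n)^(nt) = $9,574.52


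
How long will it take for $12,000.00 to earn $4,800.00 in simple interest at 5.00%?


Rearrange the simple interest formula for t:
I = P × r × t  ⇒  t = I / (P × r)
t = $4,800.00 / ($12,000.00 × 0.05)
t = 8

t = I/(P×r) = 8 years


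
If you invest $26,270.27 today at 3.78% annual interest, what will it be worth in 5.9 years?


Future value formula: FV = PV × (1 + r)^t
FV = $26,270.27 × (1 + 0.0378)^5.9
FV = $26,270.27 × 1.244717
FV = $32,699.05

FV = PV × (1 + r)^t = $32,699.05


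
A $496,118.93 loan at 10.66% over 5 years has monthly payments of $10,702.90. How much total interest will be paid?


Total paid over the life of the loan = PMT × n.
Total paid = $10,702.90 × 60 = $642,174.00
Total interest = total paid − principal = $642,174.00 − $496,118.93 = $146,055.07

Total interest = (PMT × n) - PV = $146,055.07


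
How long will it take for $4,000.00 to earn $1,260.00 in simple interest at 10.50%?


Rearrange the simple interest formula for t:
I = P × r × t  ⇒  t = I / (P × r)
t = $1,260.00 / ($4,000.00 × 0.105)
t = 3

t = I/(P×r) = 3 years


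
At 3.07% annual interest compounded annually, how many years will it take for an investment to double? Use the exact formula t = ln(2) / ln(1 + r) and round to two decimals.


Doubling condition: (1 + r)^t = 2
Take ln of both sides: t × ln(1 + r) = ln(2)
t = ln(2) / ln(1 + r)
t = 0.693147 / 0.030238
t = 22.92

t = ln(2) / ln(1 + r) = 22.92 years


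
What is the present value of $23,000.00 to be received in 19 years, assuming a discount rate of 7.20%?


Present value formula: PV = FV / (1 + r)^t
PV = $23,000.00 / (1 + 0.072)^19
PV = $23,000.00 / 3.747149
PV = $6,138.00

PV = FV / (1 + r)^t = $6,138.00


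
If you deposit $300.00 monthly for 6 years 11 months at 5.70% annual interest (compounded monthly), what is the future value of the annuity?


Future value of an ordinary annuity: FV = PMT × ((1 + r)^n − 1) / r
Monthly rate r = 0.057/12 = 0.00475, n = 83
FV = $300.00 × ((1 + 0.057/12)^83 − 1) / (0.057/12)
FV = $300.00 × 101.449999
FV = $30,435.00

FV = PMT × ((1+r)^n - 1)/r = $30,435.00


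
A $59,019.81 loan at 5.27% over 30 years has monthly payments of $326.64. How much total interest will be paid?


Total paid over the life of the loan = PMT × n.
Total paid = $326.64 × 360 = $117,590.40
Total interest = total paid − principal = $117,590.40 − $59,019.81 = $58,570.59

Total interest = (PMT × n) - PV = $58,570.59


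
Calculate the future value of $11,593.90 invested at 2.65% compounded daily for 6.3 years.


Compound interest formula: A = P(1 + r/n)^(nt)
A = $11,593.90 × (1 + 0.0265/365)^(365 × 6.3)
Growth factor: (1 + 0.0265/365)^2299.5 = 1.181688
A = $11,593.90 × 1.181688
A = $13,700.37

A = P(1 + r/n)^(nt) = $13,700.37


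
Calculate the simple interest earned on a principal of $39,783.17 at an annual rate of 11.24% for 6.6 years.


Simple interest formula: I = P × r × t
I = $39,783.17 × 0.1124 × 6.6
I = $29,512.75

I = P × r × t = $29,512.75


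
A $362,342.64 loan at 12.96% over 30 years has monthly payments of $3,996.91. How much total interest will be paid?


Total paid over the life of the loan = PMT × n.
Total paid = $3,996.91 × 360 = $1,438,887.60
Total interest = total paid − principal = $1,438,887.60 − $362,342.64 = $1,076,544.96

Total interest = (PMT × n) - PV = $1,076,544.96


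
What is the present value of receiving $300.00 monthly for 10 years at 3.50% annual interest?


Present value of an ordinary annuity: PV = PMT × (1 − (1 + r)^(−n)) / r
Monthly rate r = 0.035/12 ≈ 0.00291667, n = 120
PV = $300.00 × (1 − (1 + 0.035/12)^(−120)) / (0.035/12)
PV = $300.00 × 101.126685
PV = $30,338.01

PV = PMT × (1-(1+r)^(-n))/r = $30,338.01


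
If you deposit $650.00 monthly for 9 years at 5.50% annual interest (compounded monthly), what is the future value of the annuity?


Future value of an ordinary annuity: FV = PMT × ((1 + r)^n − 1) / r
Monthly rate r = 0.055/12 ≈ 0.00458333, n = 108
FV = $650.00 × ((1 + 0.055/12)^108 − 1) / (0.055/12)
FV = $650.00 × 139.340512
FV = $90,571.33

FV = PMT × ((1+r)^n - 1)/r = $90,571.33


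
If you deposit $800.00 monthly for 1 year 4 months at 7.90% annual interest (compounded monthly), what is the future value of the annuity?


Future value of an ordinary annuity: FV = PMT × ((1 + r)^n − 1) / r
Monthly rate r = 0.079/12 ≈ 0.00658333, n = 16
FV = $800.00 × ((1 + 0.079/12)^16 − 1) / (0.079/12)
FV = $800.00 × 16.814798
FV = $13,451.84

FV = PMT × ((1+r)^n - 1)/r = $13,451.84


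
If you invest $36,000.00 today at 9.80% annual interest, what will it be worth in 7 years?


Future value formula: FV = PV × (1 + r)^t
FV = $36,000.00 × (1 + 0.098)^7
FV = $36,000.00 × 1.924050
FV = $69,265.80

FV = PV × (1 + r)^t = $69,265.80


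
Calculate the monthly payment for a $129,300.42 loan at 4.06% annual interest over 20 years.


Loan payment formula: PMT = PV × r / (1 − (1 + r)^(−n))
Monthly rate r = 0.0406/12 ≈ 0.00338333, n = 240 months
Denominator: 1 − (1 + 0.0406/12)^(−240) = 0.555422
PMT = $129,300.42 × (0.0406/12) / 0.555422
PMT = $787.63 per month

PMT = PV × r / (1-(1+r)^(-n)) = $787.63/month


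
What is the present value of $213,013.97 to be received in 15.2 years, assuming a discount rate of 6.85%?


Present value formula: PV = FV / (1 + r)^t
PV = $213,013.97 / (1 + 0.0685)^15.2
PV = $213,013.97 / 2.7376177
PV = $77,809.98

PV = FV / (1 + r)^t = $77,809.98


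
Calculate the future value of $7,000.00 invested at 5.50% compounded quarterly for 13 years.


Compound interest formula: A = P(1 + r/n)^(nt)
A = $7,000.00 × (1 + 0.055/4)^(4 × 13)
Growth factor: (1 + 0.055/4)^52 = 2.034254
A = $7,000.00 × 2.034254
A = $14,239.78

A = P(1 + r/n)^(nt) = $14,239.78


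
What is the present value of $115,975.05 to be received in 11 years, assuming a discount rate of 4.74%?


Present value formula: PV = FV / (1 + r)^t
PV = $115,975.05 / (1 + 0.0474)^11
PV = $115,975.05 / 1.6643255
PV = $69,682.91

PV = FV / (1 + r)^t = $69,682.91


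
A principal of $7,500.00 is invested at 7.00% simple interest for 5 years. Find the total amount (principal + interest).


Total amount formula: A = P(1 + rt) = P + P·r·t
Interest: I = P × r × t = $7,500.00 × 0.07 × 5 = $2,625.00
A = P + I = $7,500.00 + $2,625.00 = $10,125.00

A = P + I = P(1 + rt) = $10,125.00


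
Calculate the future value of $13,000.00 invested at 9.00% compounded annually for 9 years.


Compound interest formula: A = P(1 + r/n)^(nt)
A = $13,000.00 × (1 + 0.09/1)^(1 × 9)
Growth factor: (1 + 0.09/1)^9 = 2.171893
A = $13,000.00 × 2.171893
A = $28,234.61

A = P(1 + r/n)^(nt) = $28,234.61


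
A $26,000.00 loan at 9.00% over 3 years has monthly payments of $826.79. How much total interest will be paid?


Total paid over the life of the loan = PMT × n.
Total paid = $826.79 × 36 = $29,764.44
Total interest = total paid − principal = $29,764.44 − $26,000.00 = $3,764.44

Total interest = (PMT × n) - PV = $3,764.44


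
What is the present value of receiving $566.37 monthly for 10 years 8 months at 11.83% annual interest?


Present value of an ordinary annuity: PV = PMT × (1 − (1 + r)^(−n)) / r
Monthly rate r = 0.1183/12 ≈ 0.00985833, n = 128
PV = $566.37 × (1 − (1 + 0.1183/12)^(−128)) / (0.1183/12)
PV = $566.37 × 72.539647
PV = $41,084.28

PV = PMT × (1-(1+r)^(-n))/r = $41,084.28


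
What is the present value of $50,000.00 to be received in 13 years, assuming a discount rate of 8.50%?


Present value formula: PV = FV / (1 + r)^t
PV = $50,000.00 / (1 + 0.085)^13
PV = $50,000.00 / 2.887930
PV = $17,313.44

PV = FV / (1 + r)^t = $17,313.44


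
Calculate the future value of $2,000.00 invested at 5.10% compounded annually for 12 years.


Compound interest formula: A = P(1 + r/n)^(nt)
A = $2,000.00 × (1 + 0.051/1)^(1 × 12)
Growth factor: (1 + 0.051/1)^12 = 1.816488
A = $2,000.00 × 1.816488
A = $3,632.98

A = P(1 + r/n)^(nt) = $3,632.98


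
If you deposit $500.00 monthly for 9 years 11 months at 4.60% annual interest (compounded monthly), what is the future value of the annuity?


Future value of an ordinary annuity: FV = PMT × ((1 + r)^n − 1) / r
Monthly rate r = 0.046/12 ≈ 0.00383333, n = 119
FV = $500.00 × ((1 + 0.046/12)^119 − 1) / (0.046/12)
FV = $500.00 × 150.427240
FV = $75,213.62

FV = PMT × ((1+r)^n - 1)/r = $75,213.62


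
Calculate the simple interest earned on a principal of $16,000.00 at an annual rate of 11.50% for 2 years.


Simple interest formula: I = P × r × t
I = $16,000.00 × 0.115 × 2
I = $3,680.00

I = P × r × t = $3,680.00


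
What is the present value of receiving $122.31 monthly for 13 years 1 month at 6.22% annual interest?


Present value of an ordinary annuity: PV = PMT × (1 − (1 + r)^(−n)) / r
Monthly rate r = 0.0622/12 ≈ 0.00518333, n = 157
PV = $122.31 × (1 − (1 + 0.0622/12)^(−157)) / (0.0622/12)
PV = $122.31 × 107.245534
PV = $13,117.20

PV = PMT × (1-(1+r)^(-n))/r = $13,117.20


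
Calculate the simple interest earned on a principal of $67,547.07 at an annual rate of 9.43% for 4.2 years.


Simple interest formula: I = P × r × t
I = $67,547.07 × 0.0943 × 4.2
I = $26,752.69

I = P × r × t = $26,752.69


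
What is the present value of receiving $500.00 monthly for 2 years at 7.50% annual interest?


Present value of an ordinary annuity: PV = PMT × (1 − (1 + r)^(−n)) / r
Monthly rate r = 0.075/12 = 0.00625, n = 24
PV = $500.00 × (1 − (1 + 0.075/12)^(−24)) / (0.075/12)
PV = $500.00 × 22.222423
PV = $11,111.21

PV = PMT × (1-(1+r)^(-n))/r = $11,111.21


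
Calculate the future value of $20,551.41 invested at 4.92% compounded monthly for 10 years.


Compound interest formula: A = P(1 + r/n)^(nt)
A = $20,551.41 × (1 + 0.0492/12)^(12 × 10)
Growth factor: (1 + 0.0492/12)^120 = 1.633940
A = $20,551.41 × 1.633940
A = $33,579.77

A = P(1 + r/n)^(nt) = $33,579.77


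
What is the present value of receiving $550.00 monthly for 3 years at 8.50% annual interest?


Present value of an ordinary annuity: PV = PMT × (1 − (1 + r)^(−n)) / r
Monthly rate r = 0.085/12 ≈ 0.00708333, n = 36
PV = $550.00 × (1 − (1 + 0.085/12)^(−36)) / (0.085/12)
PV = $550.00 × 31.678112
PV = $17,422.96

PV = PMT × (1-(1+r)^(-n))/r = $17,422.96


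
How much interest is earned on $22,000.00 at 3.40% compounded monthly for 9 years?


Compound interest earned = final amount − principal.
A = P(1 + r/n)^(nt) = $22,000.00 × (1 + 0.034/12)^(12 × 9) = $29,862.69
Interest = A − P = $29,862.69 − $22,000.00 = $7,862.69

Interest = A - P = $7,862.69


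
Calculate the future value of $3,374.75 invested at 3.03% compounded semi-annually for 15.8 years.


Compound interest formula: A = P(1 + r/n)^(nt)
A = $3,374.75 × (1 + 0.0303/2)^(2 × 15.8)
Growth factor: (1 + 0.0303/2)^31.6 = 1.608255
A = $3,374.75 × 1.608255
A = $5,427.46

A = P(1 + r/n)^(nt) = $5,427.46


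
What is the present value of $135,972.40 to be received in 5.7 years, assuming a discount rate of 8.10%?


Present value formula: PV = FV / (1 + r)^t
PV = $135,972.40 / (1 + 0.081)^5.7
PV = $135,972.40 / 1.5588576
PV = $87,225.67

PV = FV / (1 + r)^t = $87,225.67


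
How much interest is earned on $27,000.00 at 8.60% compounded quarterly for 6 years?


Compound interest earned = final amount − principal.
A = P(1 + r/n)^(nt) = $27,000.00 × (1 + 0.086/4)^(4 × 6) = $44,986.75
Interest = A − P = $44,986.75 − $27,000.00 = $17,986.75

Interest = A - P = $17,986.75


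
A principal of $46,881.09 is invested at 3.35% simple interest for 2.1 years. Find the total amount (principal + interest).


Total amount formula: A = P(1 + rt) = P + P·r·t
Interest: I = P × r × t = $46,881.09 × 0.0335 × 2.1 = $3,298.08
A = P + I = $46,881.09 + $3,298.08 = $50,179.17

A = P + I = P(1 + rt) = $50,179.17


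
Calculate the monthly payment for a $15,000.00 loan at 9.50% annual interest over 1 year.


Loan payment formula: PMT = PV × r / (1 − (1 + r)^(−n))
Monthly rate r = 0.095/12 ≈ 0.00791667, n = 12 months
Denominator: 1 − (1 + 0.095/12)^(−12) = 0.090287
PMT = $15,000.00 × (0.095/12) / 0.090287
PMT = $1,315.25 per month

PMT = PV × r / (1-(1+r)^(-n)) = $1,315.25/month


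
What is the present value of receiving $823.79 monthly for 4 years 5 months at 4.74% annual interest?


Present value of an ordinary annuity: PV = PMT × (1 − (1 + r)^(−n)) / r
Monthly rate r = 0.0474/12 = 0.00395, n = 53
PV = $823.79 × (1 − (1 + 0.0474/12)^(−53)) / (0.0474/12)
PV = $823.79 × 47.735227
PV = $39,323.80

PV = PMT × (1-(1+r)^(-n))/r = $39,323.80


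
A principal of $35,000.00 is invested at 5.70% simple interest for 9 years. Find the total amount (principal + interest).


Total amount formula: A = P(1 + rt) = P + P·r·t
Interest: I = P × r × t = $35,000.00 × 0.057 × 9 = $17,955.00
A = P + I = $35,000.00 + $17,955.00 = $52,955.00

A = P + I = P(1 + rt) = $52,955.00


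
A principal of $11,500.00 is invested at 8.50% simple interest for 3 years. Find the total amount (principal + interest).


Total amount formula: A = P(1 + rt) = P + P·r·t
Interest: I = P × r × t = $11,500.00 × 0.085 × 3 = $2,932.50
A = P + I = $11,500.00 + $2,932.50 = $14,432.50

A = P + I = P(1 + rt) = $14,432.50


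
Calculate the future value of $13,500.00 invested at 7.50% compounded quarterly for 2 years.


Compound interest formula: A = P(1 + r/n)^(nt)
A = $13,500.00 × (1 + 0.075/4)^(4 × 2)
Growth factor: (1 + 0.075/4)^8 = 1.1602217
A = $13,500.00 × 1.1602217
A = $15,662.99

A = P(1 + r/n)^(nt) = $15,662.99


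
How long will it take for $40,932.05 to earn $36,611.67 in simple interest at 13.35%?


Rearrange the simple interest formula for t:
I = P × r × t  ⇒  t = I / (P × r)
t = $36,611.67 / ($40,932.05 × 0.1335)
t = 6.7

t = I/(P×r) = 6.7 years


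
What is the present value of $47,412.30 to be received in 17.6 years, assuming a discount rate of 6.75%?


Present value formula: PV = FV / (1 + r)^t
PV = $47,412.30 / (1 + 0.0675)^17.6
PV = $47,412.30 / 3.1570012
PV = $15,018.14

PV = FV / (1 + r)^t = $15,018.14


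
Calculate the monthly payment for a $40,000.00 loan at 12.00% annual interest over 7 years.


Loan payment formula: PMT = PV × r / (1 − (1 + r)^(−n))
Monthly rate r = 0.12/12 = 0.01, n = 84 months
Denominator: 1 − (1 + 0.12/12)^(−84) = 0.566485
PMT = $40,000.00 × (0.12/12) / 0.566485
PMT = $706.11 per month

PMT = PV × r / (1-(1+r)^(-n)) = $706.11/month


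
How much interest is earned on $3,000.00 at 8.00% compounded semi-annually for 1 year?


Compound interest earned = final amount − principal.
A = P(1 + r/n)^(nt) = $3,000.00 × (1 + 0.08/2)^(2 × 1) = $3,244.80
Interest = A − P = $3,244.80 − $3,000.00 = $244.80

Interest = A - P = $244.80


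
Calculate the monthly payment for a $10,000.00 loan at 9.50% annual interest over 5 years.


Loan payment formula: PMT = PV × r / (1 − (1 + r)^(−n))
Monthly rate r = 0.095/12 ≈ 0.00791667, n = 60 months
Denominator: 1 − (1 + 0.095/12)^(−60) = 0.376951
PMT = $10,000.00 × (0.095/12) / 0.376951
PMT = $210.02 per month

PMT = PV × r / (1-(1+r)^(-n)) = $210.02/month


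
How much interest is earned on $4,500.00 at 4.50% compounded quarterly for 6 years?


Compound interest earned = final amount − principal.
A = P(1 + r/n)^(nt) = $4,500.00 × (1 + 0.045/4)^(4 × 6) = $5,885.96
Interest = A − P = $5,885.96 − $4,500.00 = $1,385.96

Interest = A - P = $1,385.96


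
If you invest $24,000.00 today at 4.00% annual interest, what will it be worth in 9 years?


Future value formula: FV = PV × (1 + r)^t
FV = $24,000.00 × (1 + 0.04)^9
FV = $24,000.00 × 1.4233118
FV = $34,159.48

FV = PV × (1 + r)^t = $34,159.48


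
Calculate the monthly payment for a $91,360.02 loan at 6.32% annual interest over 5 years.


Loan payment formula: PMT = PV × r / (1 − (1 + r)^(−n))
Monthly rate r = 0.0632/12 ≈ 0.00526667, n = 60 months
Denominator: 1 − (1 + 0.0632/12)^(−60) = 0.270336
PMT = $91,360.02 × (0.0632/12) / 0.270336
PMT = $1,779.87 per month

PMT = PV × r / (1-(1+r)^(-n)) = $1,779.87/month


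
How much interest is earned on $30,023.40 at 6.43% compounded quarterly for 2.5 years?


Compound interest earned = final amount − principal.
A = P(1 + r/n)^(nt) = $30,023.40 × (1 + 0.0643/4)^(4 × 2.5) = $35,214.18
Interest = A − P = $35,214.18 − $30,023.40 = $5,190.78

Interest = A - P = $5,190.78


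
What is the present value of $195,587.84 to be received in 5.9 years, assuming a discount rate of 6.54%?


Present value formula: PV = FV / (1 + r)^t
PV = $195,587.84 / (1 + 0.0654)^5.9
PV = $195,587.84 / 1.4531983
PV = $134,591.29

PV = FV / (1 + r)^t = $134,591.29


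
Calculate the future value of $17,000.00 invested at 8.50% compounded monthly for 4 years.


Compound interest formula: A = P(1 + r/n)^(nt)
A = $17,000.00 × (1 + 0.085/12)^(12 × 4)
Growth factor: (1 + 0.085/12)^48 = 1.4032648
A = $17,000.00 × 1.4032648
A = $23,855.50

A = P(1 + r/n)^(nt) = $23,855.50


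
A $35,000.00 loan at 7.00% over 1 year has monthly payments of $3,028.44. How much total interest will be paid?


Total paid over the life of the loan = PMT × n.
Total paid = $3,028.44 × 12 = $36,341.28
Total interest = total paid − principal = $36,341.28 − $35,000.00 = $1,341.28

Total interest = (PMT × n) - PV = $1,341.28


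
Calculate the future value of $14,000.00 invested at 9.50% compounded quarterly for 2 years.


Compound interest formula: A = P(1 + r/n)^(nt)
A = $14,000.00 × (1 + 0.095/4)^(4 × 2)
Growth factor: (1 + 0.095/4)^8 = 1.2065667
A = $14,000.00 × 1.2065667
A = $16,891.93

A = P(1 + r/n)^(nt) = $16,891.93


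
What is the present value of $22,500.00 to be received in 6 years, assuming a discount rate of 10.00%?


Present value formula: PV = FV / (1 + r)^t
PV = $22,500.00 / (1 + 0.1)^6
PV = $22,500.00 / 1.771561
PV = $12,700.66

PV = FV / (1 + r)^t = $12,700.66


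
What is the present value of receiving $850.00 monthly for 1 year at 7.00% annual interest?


Present value of an ordinary annuity: PV = PMT × (1 − (1 + r)^(−n)) / r
Monthly rate r = 0.07/12 ≈ 0.00583333, n = 12
PV = $850.00 × (1 − (1 + 0.07/12)^(−12)) / (0.07/12)
PV = $850.00 × 11.557120
PV = $9,823.55

PV = PMT × (1-(1+r)^(-n))/r = $9,823.55


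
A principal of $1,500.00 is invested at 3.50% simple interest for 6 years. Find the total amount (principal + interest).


Total amount formula: A = P(1 + rt) = P + P·r·t
Interest: I = P × r × t = $1,500.00 × 0.035 × 6 = $315.00
A = P + I = $1,500.00 + $315.00 = $1,815.00

A = P + I = P(1 + rt) = $1,815.00


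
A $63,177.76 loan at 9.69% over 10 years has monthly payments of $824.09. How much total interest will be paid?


Total paid over the life of the loan = PMT × n.
Total paid = $824.09 × 120 = $98,890.80
Total interest = total paid − principal = $98,890.80 − $63,177.76 = $35,713.04

Total interest = (PMT × n) - PV = $35,713.04


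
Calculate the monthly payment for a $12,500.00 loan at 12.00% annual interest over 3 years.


Loan payment formula: PMT = PV × r / (1 − (1 + r)^(−n))
Monthly rate r = 0.12/12 = 0.01, n = 36 months
Denominator: 1 − (1 + 0.12/12)^(−36) = 0.301075
PMT = $12,500.00 × (0.12/12) / 0.301075
PMT = $415.18 per month

PMT = PV × r / (1-(1+r)^(-n)) = $415.18/month


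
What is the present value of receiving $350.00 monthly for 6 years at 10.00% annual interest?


Present value of an ordinary annuity: PV = PMT × (1 − (1 + r)^(−n)) / r
Monthly rate r = 0.1/12 ≈ 0.00833333, n = 72
PV = $350.00 × (1 − (1 + 0.1/12)^(−72)) / (0.1/12)
PV = $350.00 × 53.978665
PV = $18,892.53

PV = PMT × (1-(1+r)^(-n))/r = $18,892.53


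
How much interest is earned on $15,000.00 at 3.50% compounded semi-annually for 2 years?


Compound interest earned = final amount − principal.
A = P(1 + r/n)^(nt) = $15,000.00 × (1 + 0.035/2)^(2 × 2) = $16,077.89
Interest = A − P = $16,077.89 − $15,000.00 = $1,077.89

Interest = A - P = $1,077.89


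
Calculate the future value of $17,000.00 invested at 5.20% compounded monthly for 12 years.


Compound interest formula: A = P(1 + r/n)^(nt)
A = $17,000.00 × (1 + 0.052/12)^(12 × 12)
Growth factor: (1 + 0.052/12)^144 = 1.863864
A = $17,000.00 × 1.863864
A = $31,685.69

A = P(1 + r/n)^(nt) = $31,685.69


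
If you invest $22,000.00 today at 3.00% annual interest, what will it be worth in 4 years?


Future value formula: FV = PV × (1 + r)^t
FV = $22,000.00 × (1 + 0.03)^4
FV = $22,000.00 × 1.1255088
FV = $24,761.19

FV = PV × (1 + r)^t = $24,761.19


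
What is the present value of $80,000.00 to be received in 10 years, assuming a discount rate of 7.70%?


Present value formula: PV = FV / (1 + r)^t
PV = $80,000.00 / (1 + 0.077)^10
PV = $80,000.00 / 2.099699
PV = $38,100.70

PV = FV / (1 + r)^t = $38,100.70


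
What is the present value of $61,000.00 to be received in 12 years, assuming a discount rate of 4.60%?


Present value formula: PV = FV / (1 + r)^t
PV = $61,000.00 / (1 + 0.046)^12
PV = $61,000.00 / 1.7154585
PV = $35,559.01

PV = FV / (1 + r)^t = $35,559.01


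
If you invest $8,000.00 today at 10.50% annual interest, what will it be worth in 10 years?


Future value formula: FV = PV × (1 + r)^t
FV = $8,000.00 × (1 + 0.105)^10
FV = $8,000.00 × 2.714081
FV = $21,712.65

FV = PV × (1 + r)^t = $21,712.65


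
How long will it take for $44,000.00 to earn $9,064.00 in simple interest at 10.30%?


Rearrange the simple interest formula for t:
I = P × r × t  ⇒  t = I / (P × r)
t = $9,064.00 / ($44,000.00 × 0.103)
t = 2

t = I/(P×r) = 2 years


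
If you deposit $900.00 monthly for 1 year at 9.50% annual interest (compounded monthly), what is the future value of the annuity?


Future value of an ordinary annuity: FV = PMT × ((1 + r)^n − 1) / r
Monthly rate r = 0.095/12 ≈ 0.00791667, n = 12
FV = $900.00 × ((1 + 0.095/12)^12 − 1) / (0.095/12)
FV = $900.00 × 12.536537
FV = $11,282.88

FV = PMT × ((1+r)^n - 1)/r = $11,282.88


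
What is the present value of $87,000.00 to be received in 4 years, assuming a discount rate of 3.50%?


Present value formula: PV = FV / (1 + r)^t
PV = $87,000.00 / (1 + 0.035)^4
PV = $87,000.00 / 1.147523
PV = $75,815.47

PV = FV / (1 + r)^t = $75,815.47


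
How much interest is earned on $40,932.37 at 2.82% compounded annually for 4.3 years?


Compound interest earned = final amount − principal.
A = P(1 + r/n)^(nt) = $40,932.37 × (1 + 0.0282/1)^(1 × 4.3) = $46,131.82
Interest = A − P = $46,131.82 − $40,932.37 = $5,199.45

Interest = A - P = $5,199.45


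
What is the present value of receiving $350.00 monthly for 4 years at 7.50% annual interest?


Present value of an ordinary annuity: PV = PMT × (1 − (1 + r)^(−n)) / r
Monthly rate r = 0.075/12 = 0.00625, n = 48
PV = $350.00 × (1 − (1 + 0.075/12)^(−48)) / (0.075/12)
PV = $350.00 × 41.358371
PV = $14,475.43

PV = PMT × (1-(1+r)^(-n))/r = $14,475.43


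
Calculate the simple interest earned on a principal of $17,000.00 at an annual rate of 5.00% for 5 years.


Simple interest formula: I = P × r × t
I = $17,000.00 × 0.05 × 5
I = $4,250.00

I = P × r × t = $4,250.00


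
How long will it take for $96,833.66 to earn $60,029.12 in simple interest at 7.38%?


Rearrange the simple interest formula for t:
I = P × r × t  ⇒  t = I / (P × r)
t = $60,029.12 / ($96,833.66 × 0.0738)
t = 8.4

t = I/(P×r) = 8.4 years


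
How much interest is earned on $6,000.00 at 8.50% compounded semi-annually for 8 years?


Compound interest earned = final amount − principal.
A = P(1 + r/n)^(nt) = $6,000.00 × (1 + 0.085/2)^(2 × 8) = $11,677.99
Interest = A − P = $11,677.99 − $6,000.00 = $5,677.99

Interest = A - P = $5,677.99


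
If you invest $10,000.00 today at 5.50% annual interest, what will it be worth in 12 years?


Future value formula: FV = PV × (1 + r)^t
FV = $10,000.00 × (1 + 0.055)^12
FV = $10,000.00 × 1.901207
FV = $19,012.07

FV = PV × (1 + r)^t = $19,012.07


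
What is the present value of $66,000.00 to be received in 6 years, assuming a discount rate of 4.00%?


Present value formula: PV = FV / (1 + r)^t
PV = $66,000.00 / (1 + 0.04)^6
PV = $66,000.00 / 1.265319
PV = $52,160.76

PV = FV / (1 + r)^t = $52,160.76


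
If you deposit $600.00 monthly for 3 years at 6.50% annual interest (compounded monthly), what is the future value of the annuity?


Future value of an ordinary annuity: FV = PMT × ((1 + r)^n − 1) / r
Monthly rate r = 0.065/12 ≈ 0.00541667, n = 36
FV = $600.00 × ((1 + 0.065/12)^36 − 1) / (0.065/12)
FV = $600.00 × 39.631685
FV = $23,779.01

FV = PMT × ((1+r)^n - 1)/r = $23,779.01


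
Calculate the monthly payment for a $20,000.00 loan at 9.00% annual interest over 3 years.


Loan payment formula: PMT = PV × r / (1 − (1 + r)^(−n))
Monthly rate r = 0.09/12 = 0.0075, n = 36 months
Denominator: 1 − (1 + 0.09/12)^(−36) = 0.235851
PMT = $20,000.00 × (0.09/12) / 0.235851
PMT = $635.99 per month

PMT = PV × r / (1-(1+r)^(-n)) = $635.99/month


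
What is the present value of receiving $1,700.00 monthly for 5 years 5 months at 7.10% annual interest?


Present value of an ordinary annuity: PV = PMT × (1 − (1 + r)^(−n)) / r
Monthly rate r = 0.071/12 ≈ 0.00591667, n = 65
PV = $1,700.00 × (1 − (1 + 0.071/12)^(−65)) / (0.071/12)
PV = $1,700.00 × 53.829955
PV = $91,510.92

PV = PMT × (1-(1+r)^(-n))/r = $91,510.92


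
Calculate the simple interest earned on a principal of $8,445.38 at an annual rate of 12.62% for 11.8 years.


Simple interest formula: I = P × r × t
I = $8,445.38 × 0.1262 × 11.8
I = $12,576.52

I = P × r × t = $12,576.52


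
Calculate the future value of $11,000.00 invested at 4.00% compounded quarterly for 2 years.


Compound interest formula: A = P(1 + r/n)^(nt)
A = $11,000.00 × (1 + 0.04/4)^(4 × 2)
Growth factor: (1 + 0.04/4)^8 = 1.0828567
A = $11,000.00 × 1.0828567
A = $11,911.42

A = P(1 + r/n)^(nt) = $11,911.42


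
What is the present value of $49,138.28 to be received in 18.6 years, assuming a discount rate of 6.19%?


Present value formula: PV = FV / (1 + r)^t
PV = $49,138.28 / (1 + 0.0619)^18.6
PV = $49,138.28 / 3.056014
PV = $16,079.21

PV = FV / (1 + r)^t = $16,079.21


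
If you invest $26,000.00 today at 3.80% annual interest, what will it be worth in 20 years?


Future value formula: FV = PV × (1 + r)^t
FV = $26,000.00 × (1 + 0.038)^20
FV = $26,000.00 × 2.108371
FV = $54,817.65

FV = PV × (1 + r)^t = $54,817.65


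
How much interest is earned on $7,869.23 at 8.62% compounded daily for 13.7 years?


Compound interest earned = final amount − principal.
A = P(1 + r/n)^(nt) = $7,869.23 × (1 + 0.0862/365)^(365 × 13.7) = $25,629.93
Interest = A − P = $25,629.93 − $7,869.23 = $17,760.70

Interest = A - P = $17,760.70


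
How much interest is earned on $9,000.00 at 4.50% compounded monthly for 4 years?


Compound interest earned = final amount − principal.
A = P(1 + r/n)^(nt) = $9,000.00 × (1 + 0.045/12)^(12 × 4) = $10,771.33
Interest = A − P = $10,771.33 − $9,000.00 = $1,771.33

Interest = A - P = $1,771.33


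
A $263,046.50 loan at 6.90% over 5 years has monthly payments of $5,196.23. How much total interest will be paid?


Total paid over the life of the loan = PMT × n.
Total paid = $5,196.23 × 60 = $311,773.80
Total interest = total paid − principal = $311,773.80 − $263,046.50 = $48,727.30

Total interest = (PMT × n) - PV = $48,727.30


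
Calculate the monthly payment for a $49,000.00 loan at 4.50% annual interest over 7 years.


Loan payment formula: PMT = PV × r / (1 − (1 + r)^(−n))
Monthly rate r = 0.045/12 = 0.00375, n = 84 months
Denominator: 1 − (1 + 0.045/12)^(−84) = 0.269781
PMT = $49,000.00 × (0.045/12) / 0.269781
PMT = $681.11 per month

PMT = PV × r / (1-(1+r)^(-n)) = $681.11/month


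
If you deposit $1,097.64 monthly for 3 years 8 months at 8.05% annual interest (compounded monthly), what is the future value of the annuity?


Future value of an ordinary annuity: FV = PMT × ((1 + r)^n − 1) / r
Monthly rate r = 0.0805/12 ≈ 0.00670833, n = 44
FV = $1,097.64 × ((1 + 0.0805/12)^44 − 1) / (0.0805/12)
FV = $1,097.64 × 50.985367
FV = $55,963.58

FV = PMT × ((1+r)^n - 1)/r = $55,963.58
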